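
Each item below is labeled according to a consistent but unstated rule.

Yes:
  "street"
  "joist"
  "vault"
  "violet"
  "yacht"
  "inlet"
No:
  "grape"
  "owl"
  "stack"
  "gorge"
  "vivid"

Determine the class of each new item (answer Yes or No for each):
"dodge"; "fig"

The distinguishing property — ends with 't' — holds for all the 'Yes' cases and none of the 'No' cases.
"dodge" — ends with 'e', hence No.
"fig" — ends with 'g', hence No.

No, No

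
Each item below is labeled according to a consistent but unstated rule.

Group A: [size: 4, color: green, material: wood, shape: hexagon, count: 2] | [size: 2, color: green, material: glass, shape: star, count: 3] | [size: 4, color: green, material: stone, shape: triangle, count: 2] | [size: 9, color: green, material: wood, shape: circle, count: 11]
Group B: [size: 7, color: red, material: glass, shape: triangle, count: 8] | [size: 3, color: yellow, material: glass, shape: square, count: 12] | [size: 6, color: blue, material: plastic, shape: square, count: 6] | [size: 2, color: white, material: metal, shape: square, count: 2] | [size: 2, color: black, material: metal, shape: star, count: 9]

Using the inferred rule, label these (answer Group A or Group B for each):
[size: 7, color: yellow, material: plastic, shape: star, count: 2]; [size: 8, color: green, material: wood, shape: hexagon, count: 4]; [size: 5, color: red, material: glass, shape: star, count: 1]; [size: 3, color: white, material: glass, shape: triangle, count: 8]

Group B, Group A, Group B, Group B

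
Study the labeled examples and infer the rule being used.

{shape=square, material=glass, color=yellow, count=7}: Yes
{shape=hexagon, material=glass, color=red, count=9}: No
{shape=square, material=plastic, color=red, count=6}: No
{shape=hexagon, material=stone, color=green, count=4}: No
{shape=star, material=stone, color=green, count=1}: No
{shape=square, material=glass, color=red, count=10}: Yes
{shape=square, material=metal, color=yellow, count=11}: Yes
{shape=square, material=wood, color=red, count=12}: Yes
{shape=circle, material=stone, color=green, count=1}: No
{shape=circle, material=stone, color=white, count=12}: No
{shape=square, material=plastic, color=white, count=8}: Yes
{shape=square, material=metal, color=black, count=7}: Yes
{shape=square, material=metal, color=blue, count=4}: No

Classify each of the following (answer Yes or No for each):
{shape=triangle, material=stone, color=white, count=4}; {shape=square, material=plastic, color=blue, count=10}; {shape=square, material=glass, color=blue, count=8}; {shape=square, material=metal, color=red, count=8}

No, Yes, Yes, Yes

Every 'Yes' example satisfies: shape is square AND count ≥ 7. None of the 'No' examples do.
{shape=triangle, material=stone, color=white, count=4}: No (shape is triangle, count = 4). {shape=square, material=plastic, color=blue, count=10}: Yes (shape is square, count = 10). {shape=square, material=glass, color=blue, count=8}: Yes (shape is square, count = 8). {shape=square, material=metal, color=red, count=8}: Yes (shape is square, count = 8).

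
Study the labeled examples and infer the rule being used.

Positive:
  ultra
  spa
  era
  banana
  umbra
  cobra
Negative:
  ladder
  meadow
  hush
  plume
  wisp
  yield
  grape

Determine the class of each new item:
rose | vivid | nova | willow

Rule: ends with 'a'. This holds for each 'Positive' example and fails for each 'Negative' one.

Negative, Negative, Positive, Negative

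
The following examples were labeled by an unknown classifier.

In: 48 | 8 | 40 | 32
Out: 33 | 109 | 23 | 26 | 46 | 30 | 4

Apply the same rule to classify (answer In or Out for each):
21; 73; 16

Rule: multiple of 8. This holds for each 'In' example and fails for each 'Out' one.
21: 21 = 8·2 + 5 — doesn't qualify, so Out. 73: 73 = 8·9 + 1 — doesn't qualify, so Out. 16: 16 = 8·2 — fits, so In.

Out, Out, In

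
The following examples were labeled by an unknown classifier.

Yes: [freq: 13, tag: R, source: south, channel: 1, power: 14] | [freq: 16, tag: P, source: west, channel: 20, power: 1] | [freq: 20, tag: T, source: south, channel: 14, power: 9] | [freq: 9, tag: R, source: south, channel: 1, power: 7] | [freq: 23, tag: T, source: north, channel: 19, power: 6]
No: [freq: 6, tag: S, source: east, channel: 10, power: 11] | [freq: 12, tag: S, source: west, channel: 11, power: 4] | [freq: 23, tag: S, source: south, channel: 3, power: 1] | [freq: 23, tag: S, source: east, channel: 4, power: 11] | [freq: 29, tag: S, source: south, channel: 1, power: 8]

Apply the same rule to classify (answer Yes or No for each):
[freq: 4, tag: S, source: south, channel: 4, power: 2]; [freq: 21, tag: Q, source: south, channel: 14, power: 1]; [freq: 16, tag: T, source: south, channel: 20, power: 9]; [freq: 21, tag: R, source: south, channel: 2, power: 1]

Rule: tag is not S. This holds for each 'Yes' example and fails for each 'No' one.

No, Yes, Yes, Yes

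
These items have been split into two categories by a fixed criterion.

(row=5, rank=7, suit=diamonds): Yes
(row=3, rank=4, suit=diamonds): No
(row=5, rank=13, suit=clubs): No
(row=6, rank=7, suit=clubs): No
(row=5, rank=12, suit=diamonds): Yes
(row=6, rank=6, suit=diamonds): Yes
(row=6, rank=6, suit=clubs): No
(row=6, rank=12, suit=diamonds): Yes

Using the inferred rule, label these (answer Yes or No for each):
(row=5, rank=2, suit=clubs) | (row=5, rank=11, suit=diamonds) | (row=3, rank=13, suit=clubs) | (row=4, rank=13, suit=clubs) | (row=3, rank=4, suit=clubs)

All 'Yes' examples share one property — suit is diamonds AND row ≥ 5 — and every 'No' example lacks it.
No: (row=5, rank=2, suit=clubs), since suit is clubs, row = 5.
Yes: (row=5, rank=11, suit=diamonds), since suit is diamonds, row = 5.
No: (row=3, rank=13, suit=clubs), since suit is clubs, row = 3.
No: (row=4, rank=13, suit=clubs), since suit is clubs, row = 4.
No: (row=3, rank=4, suit=clubs), since suit is clubs, row = 3.

No, Yes, No, No, No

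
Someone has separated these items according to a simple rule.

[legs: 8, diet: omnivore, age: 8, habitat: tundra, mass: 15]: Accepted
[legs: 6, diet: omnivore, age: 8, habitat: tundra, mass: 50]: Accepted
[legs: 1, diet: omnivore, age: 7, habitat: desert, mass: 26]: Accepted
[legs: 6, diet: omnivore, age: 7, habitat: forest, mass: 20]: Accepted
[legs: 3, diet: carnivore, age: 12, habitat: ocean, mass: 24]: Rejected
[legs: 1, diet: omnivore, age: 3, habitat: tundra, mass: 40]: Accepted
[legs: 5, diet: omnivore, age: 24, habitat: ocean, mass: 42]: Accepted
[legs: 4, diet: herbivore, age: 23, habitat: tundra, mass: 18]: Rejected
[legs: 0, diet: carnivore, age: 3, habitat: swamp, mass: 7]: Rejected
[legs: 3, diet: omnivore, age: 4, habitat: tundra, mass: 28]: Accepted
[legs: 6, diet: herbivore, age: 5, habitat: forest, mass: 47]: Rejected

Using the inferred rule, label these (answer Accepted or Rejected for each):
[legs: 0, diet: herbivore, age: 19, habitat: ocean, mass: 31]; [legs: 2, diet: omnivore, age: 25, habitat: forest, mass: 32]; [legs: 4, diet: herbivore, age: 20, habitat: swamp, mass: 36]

Rejected, Accepted, Rejected

Every 'Accepted' example satisfies: diet is omnivore. None of the 'Rejected' examples do.
Rejected: [legs: 0, diet: herbivore, age: 19, habitat: ocean, mass: 31], since diet is herbivore. Accepted: [legs: 2, diet: omnivore, age: 25, habitat: forest, mass: 32], since diet is omnivore. Rejected: [legs: 4, diet: herbivore, age: 20, habitat: swamp, mass: 36], since diet is herbivore.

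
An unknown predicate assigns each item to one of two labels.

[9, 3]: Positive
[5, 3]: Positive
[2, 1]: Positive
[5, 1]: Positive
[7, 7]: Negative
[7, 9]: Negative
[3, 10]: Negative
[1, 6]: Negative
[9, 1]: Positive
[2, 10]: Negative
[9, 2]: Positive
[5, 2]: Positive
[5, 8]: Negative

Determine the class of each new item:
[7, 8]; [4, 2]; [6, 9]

The classifier is using: first > second.

Negative, Positive, Negative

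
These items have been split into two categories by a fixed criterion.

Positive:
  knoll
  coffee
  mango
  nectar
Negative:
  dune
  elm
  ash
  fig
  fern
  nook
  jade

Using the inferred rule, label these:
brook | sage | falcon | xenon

Positive, Negative, Positive, Positive

'Positive' ⟺ length ≥ 5.
brook → length 5 → Positive. sage → length 4 → Negative. falcon → length 6 → Positive. xenon → length 5 → Positive.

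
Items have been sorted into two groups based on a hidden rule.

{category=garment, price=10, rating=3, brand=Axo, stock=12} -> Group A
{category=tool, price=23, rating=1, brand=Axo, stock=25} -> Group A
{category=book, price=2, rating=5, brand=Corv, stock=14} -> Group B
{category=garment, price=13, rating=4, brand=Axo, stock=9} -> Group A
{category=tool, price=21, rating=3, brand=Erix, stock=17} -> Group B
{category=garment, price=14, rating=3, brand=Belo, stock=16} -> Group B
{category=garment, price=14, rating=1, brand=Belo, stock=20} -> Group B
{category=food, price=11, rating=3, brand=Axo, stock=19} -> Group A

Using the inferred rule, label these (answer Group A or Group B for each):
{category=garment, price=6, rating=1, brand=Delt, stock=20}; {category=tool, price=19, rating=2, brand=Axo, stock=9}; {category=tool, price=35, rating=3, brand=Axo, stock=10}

Group B, Group A, Group A

The common property of the 'Group A' items is: brand is Axo. No 'Group B' item has it.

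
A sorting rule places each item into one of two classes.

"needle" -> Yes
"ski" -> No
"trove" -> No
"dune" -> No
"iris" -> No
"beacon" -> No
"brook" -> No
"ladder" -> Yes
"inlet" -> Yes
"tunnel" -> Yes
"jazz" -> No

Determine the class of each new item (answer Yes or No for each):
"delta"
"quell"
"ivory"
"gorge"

The pattern is that an item is 'Yes' exactly when: contains 'l'.

Yes, Yes, No, No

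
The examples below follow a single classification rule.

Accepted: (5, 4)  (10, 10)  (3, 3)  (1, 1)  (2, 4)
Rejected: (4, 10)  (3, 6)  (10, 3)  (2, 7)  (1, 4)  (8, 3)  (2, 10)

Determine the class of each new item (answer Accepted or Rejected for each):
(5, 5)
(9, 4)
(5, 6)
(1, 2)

Accepted, Rejected, Accepted, Accepted

The distinguishing property — |first − second| ≤ 2 — holds for all the 'Accepted' cases and none of the 'Rejected' cases.
Accepted: (5, 5), since |5−5| = 0.
Rejected: (9, 4), since |9−4| = 5.
Accepted: (5, 6), since |5−6| = 1.
Accepted: (1, 2), since |1−2| = 1.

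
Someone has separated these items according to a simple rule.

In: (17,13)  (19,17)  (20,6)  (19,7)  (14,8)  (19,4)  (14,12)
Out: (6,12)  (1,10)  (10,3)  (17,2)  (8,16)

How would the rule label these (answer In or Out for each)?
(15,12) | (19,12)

In, In

Every 'In' example satisfies: first > second AND sum ≥ 22. None of the 'Out' examples do.
(15,12): 15 > 12, 15+12 = 27, matches → In.
(19,12): 19 > 12, 19+12 = 31, matches → In.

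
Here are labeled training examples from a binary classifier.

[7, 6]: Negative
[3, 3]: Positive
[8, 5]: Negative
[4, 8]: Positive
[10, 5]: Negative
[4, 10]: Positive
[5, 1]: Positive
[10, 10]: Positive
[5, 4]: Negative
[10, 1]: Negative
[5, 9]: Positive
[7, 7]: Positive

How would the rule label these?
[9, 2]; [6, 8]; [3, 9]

Negative, Positive, Positive

A rule that fits every label: sum is even — true of each 'Positive' example, false of each 'Negative' one.
[9, 2]: 9+2 = 11, does not satisfy this → Negative.
[6, 8]: 6+8 = 14, passes → Positive.
[3, 9]: 3+9 = 12, passes → Positive.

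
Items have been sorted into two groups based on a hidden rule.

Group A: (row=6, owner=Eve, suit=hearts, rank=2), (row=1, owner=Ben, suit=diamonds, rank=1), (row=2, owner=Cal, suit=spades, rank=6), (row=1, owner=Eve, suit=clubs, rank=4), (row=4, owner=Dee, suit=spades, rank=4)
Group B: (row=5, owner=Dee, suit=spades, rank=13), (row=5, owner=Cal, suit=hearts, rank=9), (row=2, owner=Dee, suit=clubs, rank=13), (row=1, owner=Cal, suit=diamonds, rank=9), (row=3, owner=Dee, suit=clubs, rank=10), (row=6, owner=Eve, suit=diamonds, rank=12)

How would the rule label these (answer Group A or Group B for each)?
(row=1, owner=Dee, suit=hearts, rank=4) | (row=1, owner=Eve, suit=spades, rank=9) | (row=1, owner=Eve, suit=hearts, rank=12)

All 'Group A' examples share one property — rank ≤ 6 — and every 'Group B' example lacks it.

Group A, Group B, Group B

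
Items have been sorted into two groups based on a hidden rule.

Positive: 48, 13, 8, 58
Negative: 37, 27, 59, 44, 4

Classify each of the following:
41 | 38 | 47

Every 'Positive' example satisfies: ≡ 3 (mod 5). None of the 'Negative' examples do.
41 — 41 mod 5 = 1, hence Negative. 38 — 38 mod 5 = 3, hence Positive. 47 — 47 mod 5 = 2, hence Negative.

Negative, Positive, Negative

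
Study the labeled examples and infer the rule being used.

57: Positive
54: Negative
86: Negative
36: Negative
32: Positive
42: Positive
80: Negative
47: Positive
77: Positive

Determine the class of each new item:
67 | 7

The pattern is that an item is 'Positive' exactly when: ≡ 2 (mod 5).
67: 67 mod 5 = 2 — passes, so Positive. 7: 7 mod 5 = 2 — passes, so Positive.

Positive, Positive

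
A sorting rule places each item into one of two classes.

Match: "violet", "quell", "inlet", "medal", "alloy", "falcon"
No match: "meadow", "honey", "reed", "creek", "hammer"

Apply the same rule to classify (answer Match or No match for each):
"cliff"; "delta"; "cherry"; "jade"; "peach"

Match, Match, No match, No match, No match

The pattern is that an item is 'Match' exactly when: contains 'l'.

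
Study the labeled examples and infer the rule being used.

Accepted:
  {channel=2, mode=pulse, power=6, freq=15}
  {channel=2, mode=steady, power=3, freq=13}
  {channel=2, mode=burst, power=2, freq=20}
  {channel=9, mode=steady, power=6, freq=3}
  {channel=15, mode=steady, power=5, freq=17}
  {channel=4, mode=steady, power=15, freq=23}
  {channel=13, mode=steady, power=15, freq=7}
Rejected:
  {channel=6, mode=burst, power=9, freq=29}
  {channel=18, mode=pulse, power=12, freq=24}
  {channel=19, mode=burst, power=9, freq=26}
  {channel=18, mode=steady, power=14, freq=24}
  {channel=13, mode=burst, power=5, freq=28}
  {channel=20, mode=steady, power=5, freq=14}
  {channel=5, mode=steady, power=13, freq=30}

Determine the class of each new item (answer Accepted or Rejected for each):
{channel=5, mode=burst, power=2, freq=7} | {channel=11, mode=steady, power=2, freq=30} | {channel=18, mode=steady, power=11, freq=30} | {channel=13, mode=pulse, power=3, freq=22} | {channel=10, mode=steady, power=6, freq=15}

A rule that fits every label: channel ≤ 15 AND freq ≤ 23 — true of each 'Accepted' example, false of each 'Rejected' one.
{channel=5, mode=burst, power=2, freq=7}: channel = 5, freq = 7, meets the rule → Accepted.
{channel=11, mode=steady, power=2, freq=30}: channel = 11, freq = 30, fails the rule → Rejected.
{channel=18, mode=steady, power=11, freq=30}: channel = 18, freq = 30, fails the rule → Rejected.
{channel=13, mode=pulse, power=3, freq=22}: channel = 13, freq = 22, meets the rule → Accepted.
{channel=10, mode=steady, power=6, freq=15}: channel = 10, freq = 15, meets the rule → Accepted.

Accepted, Rejected, Rejected, Accepted, Accepted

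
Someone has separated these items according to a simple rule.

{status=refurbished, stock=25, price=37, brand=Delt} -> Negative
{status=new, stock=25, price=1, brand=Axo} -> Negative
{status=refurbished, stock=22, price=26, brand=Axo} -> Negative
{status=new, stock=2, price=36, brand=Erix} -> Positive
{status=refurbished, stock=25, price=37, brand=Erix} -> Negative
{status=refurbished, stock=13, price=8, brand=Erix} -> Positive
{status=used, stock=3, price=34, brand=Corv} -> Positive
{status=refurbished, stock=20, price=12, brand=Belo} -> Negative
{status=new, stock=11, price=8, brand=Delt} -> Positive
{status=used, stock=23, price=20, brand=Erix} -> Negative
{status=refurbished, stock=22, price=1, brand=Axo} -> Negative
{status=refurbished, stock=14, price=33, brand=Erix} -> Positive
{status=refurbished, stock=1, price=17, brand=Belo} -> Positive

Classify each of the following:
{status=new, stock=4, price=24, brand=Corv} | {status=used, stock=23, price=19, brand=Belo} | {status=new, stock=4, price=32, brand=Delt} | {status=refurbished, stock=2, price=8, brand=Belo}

Positive, Negative, Positive, Positive

'Positive' ⟺ stock ≤ 14.
{status=new, stock=4, price=24, brand=Corv} — stock = 4, hence Positive.
{status=used, stock=23, price=19, brand=Belo} — stock = 23, hence Negative.
{status=new, stock=4, price=32, brand=Delt} — stock = 4, hence Positive.
{status=refurbished, stock=2, price=8, brand=Belo} — stock = 2, hence Positive.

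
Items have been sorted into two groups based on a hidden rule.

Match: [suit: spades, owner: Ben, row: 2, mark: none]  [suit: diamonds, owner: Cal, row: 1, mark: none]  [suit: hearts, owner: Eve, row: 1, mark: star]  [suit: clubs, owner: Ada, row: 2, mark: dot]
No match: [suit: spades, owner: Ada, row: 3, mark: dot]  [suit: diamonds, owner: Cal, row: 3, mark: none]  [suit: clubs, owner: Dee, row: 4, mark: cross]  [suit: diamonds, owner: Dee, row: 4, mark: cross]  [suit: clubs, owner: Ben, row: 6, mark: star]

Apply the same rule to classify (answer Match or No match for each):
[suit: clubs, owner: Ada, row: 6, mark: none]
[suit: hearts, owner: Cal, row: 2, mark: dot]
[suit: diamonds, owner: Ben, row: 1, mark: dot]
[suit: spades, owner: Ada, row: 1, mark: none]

All 'Match' examples share one property — row ≤ 2 — and every 'No match' example lacks it.

No match, Match, Match, Match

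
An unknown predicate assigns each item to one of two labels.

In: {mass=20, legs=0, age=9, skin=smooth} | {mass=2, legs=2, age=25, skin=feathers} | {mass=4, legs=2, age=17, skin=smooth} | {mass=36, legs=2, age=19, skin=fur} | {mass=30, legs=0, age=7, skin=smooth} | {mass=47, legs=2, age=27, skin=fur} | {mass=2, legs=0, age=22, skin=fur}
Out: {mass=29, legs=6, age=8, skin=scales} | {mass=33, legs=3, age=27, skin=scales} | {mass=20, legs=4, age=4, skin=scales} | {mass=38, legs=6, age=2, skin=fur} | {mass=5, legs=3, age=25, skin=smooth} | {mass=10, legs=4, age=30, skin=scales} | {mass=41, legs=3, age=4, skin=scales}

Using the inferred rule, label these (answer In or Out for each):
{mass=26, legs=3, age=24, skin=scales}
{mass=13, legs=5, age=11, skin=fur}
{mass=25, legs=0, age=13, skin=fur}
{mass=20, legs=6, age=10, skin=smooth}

The distinguishing property — legs ≤ 2 — holds for all the 'In' cases and none of the 'Out' cases.
Out: {mass=26, legs=3, age=24, skin=scales}, since legs = 3. Out: {mass=13, legs=5, age=11, skin=fur}, since legs = 5. In: {mass=25, legs=0, age=13, skin=fur}, since legs = 0. Out: {mass=20, legs=6, age=10, skin=smooth}, since legs = 6.

Out, Out, In, Out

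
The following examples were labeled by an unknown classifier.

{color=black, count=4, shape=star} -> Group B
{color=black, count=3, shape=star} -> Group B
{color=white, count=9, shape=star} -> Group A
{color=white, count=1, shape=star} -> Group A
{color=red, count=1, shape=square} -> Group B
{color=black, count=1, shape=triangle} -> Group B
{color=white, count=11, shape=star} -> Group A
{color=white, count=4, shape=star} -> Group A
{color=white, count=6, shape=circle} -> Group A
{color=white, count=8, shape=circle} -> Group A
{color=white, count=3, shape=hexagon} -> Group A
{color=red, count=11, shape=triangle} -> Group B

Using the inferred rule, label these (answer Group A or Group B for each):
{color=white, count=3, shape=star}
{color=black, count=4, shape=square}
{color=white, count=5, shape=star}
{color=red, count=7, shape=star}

Group A, Group B, Group A, Group B

The distinguishing property — color is white — holds for all the 'Group A' cases and none of the 'Group B' cases.
{color=white, count=3, shape=star}: color is white, satisfies this → Group A.
{color=black, count=4, shape=square}: color is black, does not satisfy this → Group B.
{color=white, count=5, shape=star}: color is white, satisfies this → Group A.
{color=red, count=7, shape=star}: color is red, does not satisfy this → Group B.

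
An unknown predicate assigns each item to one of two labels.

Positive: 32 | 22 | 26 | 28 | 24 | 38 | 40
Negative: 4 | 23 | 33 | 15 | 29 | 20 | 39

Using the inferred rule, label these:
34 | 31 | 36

The classifier is using: even AND at least 22.
Positive: 34, since 34 is even, 34 ≥ 22. Negative: 31, since 31 is odd, 31 ≥ 22. Positive: 36, since 36 is even, 36 ≥ 22.

Positive, Negative, Positive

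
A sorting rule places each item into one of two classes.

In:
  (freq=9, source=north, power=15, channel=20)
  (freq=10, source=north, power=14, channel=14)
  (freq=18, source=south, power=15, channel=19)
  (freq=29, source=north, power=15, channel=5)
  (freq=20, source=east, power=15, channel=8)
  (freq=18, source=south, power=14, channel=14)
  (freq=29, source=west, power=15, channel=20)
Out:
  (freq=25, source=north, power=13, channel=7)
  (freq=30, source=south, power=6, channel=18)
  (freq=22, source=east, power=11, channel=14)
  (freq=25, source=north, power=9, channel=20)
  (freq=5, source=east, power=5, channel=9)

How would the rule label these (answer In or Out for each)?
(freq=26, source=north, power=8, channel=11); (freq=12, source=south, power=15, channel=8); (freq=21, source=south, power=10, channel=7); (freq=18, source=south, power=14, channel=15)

Out, In, Out, In

The distinguishing property — power ≥ 14 — holds for all the 'In' cases and none of the 'Out' cases.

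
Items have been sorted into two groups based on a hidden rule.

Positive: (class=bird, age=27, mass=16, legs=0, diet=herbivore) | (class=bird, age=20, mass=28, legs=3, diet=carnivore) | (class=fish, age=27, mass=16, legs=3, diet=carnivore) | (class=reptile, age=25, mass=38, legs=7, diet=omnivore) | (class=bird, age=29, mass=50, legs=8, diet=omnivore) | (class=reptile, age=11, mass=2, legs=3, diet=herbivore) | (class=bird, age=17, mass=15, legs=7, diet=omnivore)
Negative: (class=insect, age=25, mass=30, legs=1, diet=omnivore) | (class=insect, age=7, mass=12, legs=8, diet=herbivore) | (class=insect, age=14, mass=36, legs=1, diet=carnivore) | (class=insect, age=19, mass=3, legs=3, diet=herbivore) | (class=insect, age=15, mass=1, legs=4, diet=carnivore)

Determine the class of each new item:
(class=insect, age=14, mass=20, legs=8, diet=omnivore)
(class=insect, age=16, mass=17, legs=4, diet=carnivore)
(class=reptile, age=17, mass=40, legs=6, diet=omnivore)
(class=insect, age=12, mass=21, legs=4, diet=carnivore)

One predicate separates the groups cleanly: class is not insect.
Negative: (class=insect, age=14, mass=20, legs=8, diet=omnivore), since class is insect.
Negative: (class=insect, age=16, mass=17, legs=4, diet=carnivore), since class is insect.
Positive: (class=reptile, age=17, mass=40, legs=6, diet=omnivore), since class is reptile.
Negative: (class=insect, age=12, mass=21, legs=4, diet=carnivore), since class is insect.

Negative, Negative, Positive, Negative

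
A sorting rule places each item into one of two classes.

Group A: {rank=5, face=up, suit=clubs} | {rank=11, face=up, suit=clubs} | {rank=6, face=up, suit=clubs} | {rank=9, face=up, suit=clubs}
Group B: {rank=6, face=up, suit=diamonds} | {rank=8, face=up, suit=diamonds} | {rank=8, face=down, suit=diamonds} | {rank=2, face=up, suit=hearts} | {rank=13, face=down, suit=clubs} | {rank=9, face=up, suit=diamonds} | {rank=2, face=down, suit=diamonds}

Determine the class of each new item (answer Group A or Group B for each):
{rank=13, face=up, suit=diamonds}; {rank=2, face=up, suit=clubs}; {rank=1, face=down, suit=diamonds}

Group B, Group A, Group B

A rule that fits every label: face is up AND suit is clubs — true of each 'Group A' example, false of each 'Group B' one.
{rank=13, face=up, suit=diamonds}: face is up, suit is diamonds, doesn't match → Group B.
{rank=2, face=up, suit=clubs}: face is up, suit is clubs, matches → Group A.
{rank=1, face=down, suit=diamonds}: face is down, suit is diamonds, doesn't match → Group B.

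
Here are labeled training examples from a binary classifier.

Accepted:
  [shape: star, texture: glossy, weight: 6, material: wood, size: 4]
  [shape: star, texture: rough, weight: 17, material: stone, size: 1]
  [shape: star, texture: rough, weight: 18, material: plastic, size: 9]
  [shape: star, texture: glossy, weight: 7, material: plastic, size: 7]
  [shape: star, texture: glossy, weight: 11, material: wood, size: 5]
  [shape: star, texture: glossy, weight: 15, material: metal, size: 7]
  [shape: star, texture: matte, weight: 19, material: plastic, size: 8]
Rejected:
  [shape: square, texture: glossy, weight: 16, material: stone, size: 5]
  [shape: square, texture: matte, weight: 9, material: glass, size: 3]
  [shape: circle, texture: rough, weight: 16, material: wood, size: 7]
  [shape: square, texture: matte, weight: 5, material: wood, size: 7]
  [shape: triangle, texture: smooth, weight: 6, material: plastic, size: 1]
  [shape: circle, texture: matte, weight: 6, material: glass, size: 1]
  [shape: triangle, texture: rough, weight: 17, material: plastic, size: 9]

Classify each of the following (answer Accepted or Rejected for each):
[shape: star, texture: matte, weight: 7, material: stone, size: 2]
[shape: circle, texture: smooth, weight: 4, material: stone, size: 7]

Accepted, Rejected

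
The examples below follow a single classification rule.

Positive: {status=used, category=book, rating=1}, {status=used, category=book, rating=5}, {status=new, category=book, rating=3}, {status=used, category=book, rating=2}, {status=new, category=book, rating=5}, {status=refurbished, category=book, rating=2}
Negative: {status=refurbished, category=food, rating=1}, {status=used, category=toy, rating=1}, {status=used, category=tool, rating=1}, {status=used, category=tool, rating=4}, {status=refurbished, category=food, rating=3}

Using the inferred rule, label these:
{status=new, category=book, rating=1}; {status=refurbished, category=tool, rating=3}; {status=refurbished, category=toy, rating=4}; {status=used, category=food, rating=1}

Positive, Negative, Negative, Negative

The rule appears to be: category is book.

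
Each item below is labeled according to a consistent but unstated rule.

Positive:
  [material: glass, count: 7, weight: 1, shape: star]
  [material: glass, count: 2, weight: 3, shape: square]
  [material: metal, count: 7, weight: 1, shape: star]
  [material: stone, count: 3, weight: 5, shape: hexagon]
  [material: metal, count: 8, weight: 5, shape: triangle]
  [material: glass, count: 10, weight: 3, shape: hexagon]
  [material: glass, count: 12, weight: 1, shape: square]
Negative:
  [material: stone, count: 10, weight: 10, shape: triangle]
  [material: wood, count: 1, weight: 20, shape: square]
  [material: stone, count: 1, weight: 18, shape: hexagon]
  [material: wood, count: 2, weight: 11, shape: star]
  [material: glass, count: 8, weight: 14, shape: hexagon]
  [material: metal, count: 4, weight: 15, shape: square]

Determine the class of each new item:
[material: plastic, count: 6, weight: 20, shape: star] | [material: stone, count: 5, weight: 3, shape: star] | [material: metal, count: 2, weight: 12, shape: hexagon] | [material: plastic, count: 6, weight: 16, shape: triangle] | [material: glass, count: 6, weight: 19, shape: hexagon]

The distinguishing property — weight ≤ 5 — holds for all the 'Positive' cases and none of the 'Negative' cases.
[material: plastic, count: 6, weight: 20, shape: star] — weight = 20, hence Negative. [material: stone, count: 5, weight: 3, shape: star] — weight = 3, hence Positive. [material: metal, count: 2, weight: 12, shape: hexagon] — weight = 12, hence Negative. [material: plastic, count: 6, weight: 16, shape: triangle] — weight = 16, hence Negative. [material: glass, count: 6, weight: 19, shape: hexagon] — weight = 19, hence Negative.

Negative, Positive, Negative, Negative, Negative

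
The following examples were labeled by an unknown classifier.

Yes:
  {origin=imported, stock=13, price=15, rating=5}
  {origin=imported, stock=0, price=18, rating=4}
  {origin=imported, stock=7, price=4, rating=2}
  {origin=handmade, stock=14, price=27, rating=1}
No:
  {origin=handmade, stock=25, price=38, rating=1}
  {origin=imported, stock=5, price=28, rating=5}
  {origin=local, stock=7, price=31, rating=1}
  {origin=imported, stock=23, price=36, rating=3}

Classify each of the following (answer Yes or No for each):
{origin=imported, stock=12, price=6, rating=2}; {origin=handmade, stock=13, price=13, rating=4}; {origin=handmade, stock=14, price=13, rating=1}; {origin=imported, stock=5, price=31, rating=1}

Yes, Yes, Yes, No

The distinguishing property — price ≤ 27 — holds for all the 'Yes' cases and none of the 'No' cases.
{origin=imported, stock=12, price=6, rating=2} — price = 6, hence Yes. {origin=handmade, stock=13, price=13, rating=4} — price = 13, hence Yes. {origin=handmade, stock=14, price=13, rating=1} — price = 13, hence Yes. {origin=imported, stock=5, price=31, rating=1} — price = 31, hence No.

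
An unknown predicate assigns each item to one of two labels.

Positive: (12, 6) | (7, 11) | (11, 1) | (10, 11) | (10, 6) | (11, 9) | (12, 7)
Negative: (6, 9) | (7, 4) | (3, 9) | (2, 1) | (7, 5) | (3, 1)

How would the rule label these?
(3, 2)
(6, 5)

Negative, Negative

One predicate separates the groups cleanly: max ≥ 10.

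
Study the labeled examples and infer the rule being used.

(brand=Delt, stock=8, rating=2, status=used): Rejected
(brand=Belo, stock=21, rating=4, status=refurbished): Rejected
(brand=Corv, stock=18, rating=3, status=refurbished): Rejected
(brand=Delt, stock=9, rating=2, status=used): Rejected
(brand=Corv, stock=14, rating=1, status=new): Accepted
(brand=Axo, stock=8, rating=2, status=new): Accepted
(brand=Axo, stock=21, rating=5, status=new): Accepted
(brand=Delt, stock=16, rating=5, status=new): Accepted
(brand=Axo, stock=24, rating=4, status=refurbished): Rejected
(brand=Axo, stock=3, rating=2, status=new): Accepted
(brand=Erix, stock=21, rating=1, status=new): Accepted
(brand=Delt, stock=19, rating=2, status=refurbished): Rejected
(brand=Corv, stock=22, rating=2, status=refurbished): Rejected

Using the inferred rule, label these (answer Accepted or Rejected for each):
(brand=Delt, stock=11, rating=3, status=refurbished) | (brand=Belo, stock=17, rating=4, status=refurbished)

Looking at the examples, the only property every 'Accepted' case has and every 'Rejected' case lacks is: status is new.
(brand=Delt, stock=11, rating=3, status=refurbished): Rejected (status is refurbished). (brand=Belo, stock=17, rating=4, status=refurbished): Rejected (status is refurbished).

Rejected, Rejected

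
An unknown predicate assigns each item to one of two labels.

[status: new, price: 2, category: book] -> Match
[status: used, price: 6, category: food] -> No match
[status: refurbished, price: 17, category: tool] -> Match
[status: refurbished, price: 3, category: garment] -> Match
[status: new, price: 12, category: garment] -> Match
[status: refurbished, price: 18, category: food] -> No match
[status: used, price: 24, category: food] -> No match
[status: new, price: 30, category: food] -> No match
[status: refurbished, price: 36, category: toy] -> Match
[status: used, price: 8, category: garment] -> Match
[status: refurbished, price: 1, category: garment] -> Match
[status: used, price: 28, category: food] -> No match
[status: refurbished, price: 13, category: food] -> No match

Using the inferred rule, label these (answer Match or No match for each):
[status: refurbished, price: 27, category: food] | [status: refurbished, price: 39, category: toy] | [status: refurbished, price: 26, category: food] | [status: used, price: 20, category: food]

No match, Match, No match, No match

The distinguishing property — category is not food — holds for all the 'Match' cases and none of the 'No match' cases.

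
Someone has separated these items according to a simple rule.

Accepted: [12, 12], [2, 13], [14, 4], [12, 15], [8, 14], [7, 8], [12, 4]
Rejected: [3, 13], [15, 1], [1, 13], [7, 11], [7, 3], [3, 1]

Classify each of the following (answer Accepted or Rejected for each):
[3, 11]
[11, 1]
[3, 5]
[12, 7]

Rejected, Rejected, Rejected, Accepted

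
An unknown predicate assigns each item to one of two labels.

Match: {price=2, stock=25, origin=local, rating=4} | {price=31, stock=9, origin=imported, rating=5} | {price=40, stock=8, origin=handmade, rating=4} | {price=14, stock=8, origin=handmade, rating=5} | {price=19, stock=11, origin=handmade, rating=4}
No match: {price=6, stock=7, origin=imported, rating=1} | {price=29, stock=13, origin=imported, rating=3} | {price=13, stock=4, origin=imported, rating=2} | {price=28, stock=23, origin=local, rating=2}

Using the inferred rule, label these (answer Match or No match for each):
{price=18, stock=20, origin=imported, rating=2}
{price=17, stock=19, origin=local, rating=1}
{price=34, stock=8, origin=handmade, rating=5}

Rule: rating ≥ 4. This holds for each 'Match' example and fails for each 'No match' one.
{price=18, stock=20, origin=imported, rating=2} — rating = 2, hence No match.
{price=17, stock=19, origin=local, rating=1} — rating = 1, hence No match.
{price=34, stock=8, origin=handmade, rating=5} — rating = 5, hence Match.

No match, No match, Match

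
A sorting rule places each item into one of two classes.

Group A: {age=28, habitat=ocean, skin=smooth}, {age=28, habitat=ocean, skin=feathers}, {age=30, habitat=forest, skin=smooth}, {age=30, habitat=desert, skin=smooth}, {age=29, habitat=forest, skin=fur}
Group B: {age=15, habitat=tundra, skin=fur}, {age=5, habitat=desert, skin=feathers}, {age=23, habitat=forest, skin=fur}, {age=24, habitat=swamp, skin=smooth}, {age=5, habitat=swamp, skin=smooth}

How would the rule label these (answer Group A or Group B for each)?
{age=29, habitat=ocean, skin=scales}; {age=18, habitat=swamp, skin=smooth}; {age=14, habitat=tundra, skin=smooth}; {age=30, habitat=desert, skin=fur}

Rule: age ≥ 28. This holds for each 'Group A' example and fails for each 'Group B' one.
{age=29, habitat=ocean, skin=scales}: age = 29 — qualifies, so Group A. {age=18, habitat=swamp, skin=smooth}: age = 18 — doesn't match, so Group B. {age=14, habitat=tundra, skin=smooth}: age = 14 — doesn't match, so Group B. {age=30, habitat=desert, skin=fur}: age = 30 — qualifies, so Group A.

Group A, Group B, Group B, Group A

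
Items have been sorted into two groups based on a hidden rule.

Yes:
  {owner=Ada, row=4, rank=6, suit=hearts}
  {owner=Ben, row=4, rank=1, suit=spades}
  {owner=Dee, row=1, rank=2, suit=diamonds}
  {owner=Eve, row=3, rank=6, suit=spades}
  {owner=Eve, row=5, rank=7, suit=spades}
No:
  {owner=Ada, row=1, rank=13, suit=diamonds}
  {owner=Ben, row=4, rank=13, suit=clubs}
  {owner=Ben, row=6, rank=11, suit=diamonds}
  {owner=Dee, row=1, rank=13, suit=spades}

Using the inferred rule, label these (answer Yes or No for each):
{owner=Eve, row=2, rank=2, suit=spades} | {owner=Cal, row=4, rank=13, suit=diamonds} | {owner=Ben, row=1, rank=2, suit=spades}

Yes, No, Yes

The pattern is that an item is 'Yes' exactly when: rank ≤ 7.
{owner=Eve, row=2, rank=2, suit=spades}: rank = 2, checks out → Yes. {owner=Cal, row=4, rank=13, suit=diamonds}: rank = 13, doesn't match → No. {owner=Ben, row=1, rank=2, suit=spades}: rank = 2, checks out → Yes.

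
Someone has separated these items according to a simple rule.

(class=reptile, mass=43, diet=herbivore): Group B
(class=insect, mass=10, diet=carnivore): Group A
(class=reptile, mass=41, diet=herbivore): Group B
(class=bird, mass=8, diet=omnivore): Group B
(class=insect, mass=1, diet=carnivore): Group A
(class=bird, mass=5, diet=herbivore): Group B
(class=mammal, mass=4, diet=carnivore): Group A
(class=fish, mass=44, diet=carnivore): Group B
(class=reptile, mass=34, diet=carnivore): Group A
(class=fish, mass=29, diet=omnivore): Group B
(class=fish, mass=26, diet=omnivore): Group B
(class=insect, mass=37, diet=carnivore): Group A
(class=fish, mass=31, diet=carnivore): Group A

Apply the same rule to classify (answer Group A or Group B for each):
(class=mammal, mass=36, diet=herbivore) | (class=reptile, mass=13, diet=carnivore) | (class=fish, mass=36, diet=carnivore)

The distinguishing property — diet is carnivore AND mass ≤ 37 — holds for all the 'Group A' cases and none of the 'Group B' cases.

Group B, Group A, Group A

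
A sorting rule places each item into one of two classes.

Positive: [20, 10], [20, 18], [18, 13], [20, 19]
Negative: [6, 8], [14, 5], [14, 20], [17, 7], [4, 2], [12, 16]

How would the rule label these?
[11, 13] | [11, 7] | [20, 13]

Every 'Positive' example satisfies: first ≥ 18. None of the 'Negative' examples do.
[11, 13]: Negative (first 11).
[11, 7]: Negative (first 11).
[20, 13]: Positive (first 20).

Negative, Negative, Positive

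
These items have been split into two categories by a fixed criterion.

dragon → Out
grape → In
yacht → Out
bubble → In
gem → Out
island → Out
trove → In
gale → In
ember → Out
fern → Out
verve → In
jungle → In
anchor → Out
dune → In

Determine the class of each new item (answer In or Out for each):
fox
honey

All 'In' examples share one property — ends with 'e' — and every 'Out' example lacks it.
fox → ends with 'x' → Out.
honey → ends with 'y' → Out.

Out, Out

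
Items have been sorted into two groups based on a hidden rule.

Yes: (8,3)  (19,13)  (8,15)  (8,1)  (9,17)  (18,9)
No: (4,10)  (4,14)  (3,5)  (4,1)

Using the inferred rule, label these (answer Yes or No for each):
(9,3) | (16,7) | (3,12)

The pattern is that an item is 'Yes' exactly when: first ≥ 5.
(9,3) — first 9, hence Yes.
(16,7) — first 16, hence Yes.
(3,12) — first 3, hence No.

Yes, Yes, No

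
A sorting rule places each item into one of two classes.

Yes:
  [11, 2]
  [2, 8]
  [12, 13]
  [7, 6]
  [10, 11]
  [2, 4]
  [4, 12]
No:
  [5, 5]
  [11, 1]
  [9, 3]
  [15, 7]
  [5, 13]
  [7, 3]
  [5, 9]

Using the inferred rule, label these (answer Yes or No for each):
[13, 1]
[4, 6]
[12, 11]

No, Yes, Yes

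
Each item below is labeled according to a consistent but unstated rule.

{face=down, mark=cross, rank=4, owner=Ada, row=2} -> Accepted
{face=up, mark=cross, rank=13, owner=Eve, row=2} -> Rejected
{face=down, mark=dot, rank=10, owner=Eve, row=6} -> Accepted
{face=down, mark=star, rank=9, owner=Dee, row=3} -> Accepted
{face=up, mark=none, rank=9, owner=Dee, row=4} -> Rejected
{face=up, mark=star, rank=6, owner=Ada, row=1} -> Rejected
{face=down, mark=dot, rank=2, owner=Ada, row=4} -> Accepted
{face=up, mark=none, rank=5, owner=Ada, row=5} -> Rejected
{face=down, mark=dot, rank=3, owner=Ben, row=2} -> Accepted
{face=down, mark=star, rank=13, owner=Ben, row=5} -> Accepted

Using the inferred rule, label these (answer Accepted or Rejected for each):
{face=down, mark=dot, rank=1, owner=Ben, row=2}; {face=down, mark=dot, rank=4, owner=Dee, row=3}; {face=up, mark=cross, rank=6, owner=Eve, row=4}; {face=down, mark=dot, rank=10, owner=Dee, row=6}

The distinguishing property — face is down — holds for all the 'Accepted' cases and none of the 'Rejected' cases.
{face=down, mark=dot, rank=1, owner=Ben, row=2}: Accepted (face is down).
{face=down, mark=dot, rank=4, owner=Dee, row=3}: Accepted (face is down).
{face=up, mark=cross, rank=6, owner=Eve, row=4}: Rejected (face is up).
{face=down, mark=dot, rank=10, owner=Dee, row=6}: Accepted (face is down).

Accepted, Accepted, Rejected, Accepted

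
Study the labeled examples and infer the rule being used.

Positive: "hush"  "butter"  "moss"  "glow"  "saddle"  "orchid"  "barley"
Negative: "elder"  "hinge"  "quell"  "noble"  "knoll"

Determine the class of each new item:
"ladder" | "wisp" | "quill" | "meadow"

The classifier is using: even length.
"ladder" → length 6 → Positive. "wisp" → length 4 → Positive. "quill" → length 5 → Negative. "meadow" → length 6 → Positive.

Positive, Positive, Negative, Positive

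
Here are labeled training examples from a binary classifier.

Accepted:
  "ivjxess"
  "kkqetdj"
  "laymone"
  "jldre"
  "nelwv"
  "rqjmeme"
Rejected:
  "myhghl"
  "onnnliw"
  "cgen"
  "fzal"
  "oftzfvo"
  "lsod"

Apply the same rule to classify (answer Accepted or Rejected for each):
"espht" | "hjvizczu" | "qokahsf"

All 'Accepted' examples share one property — odd length AND contains 'e' — and every 'Rejected' example lacks it.
"espht": Accepted (length 5, has 'e'). "hjvizczu": Rejected (length 8, no 'e'). "qokahsf": Rejected (length 7, no 'e').

Accepted, Rejected, Rejected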